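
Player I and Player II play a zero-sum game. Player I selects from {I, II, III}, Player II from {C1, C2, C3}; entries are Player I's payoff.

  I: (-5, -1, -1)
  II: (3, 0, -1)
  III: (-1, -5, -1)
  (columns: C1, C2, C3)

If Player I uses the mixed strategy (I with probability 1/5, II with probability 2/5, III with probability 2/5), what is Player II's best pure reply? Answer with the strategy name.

C2

If Player II plays C1, Player I's expected payoff is (1/5)·(-5) + (2/5)·3 + (2/5)·(-1) = -1/5.
If Player II plays C2, Player I's expected payoff is (1/5)·(-1) + (2/5)·0 + (2/5)·(-5) = -11/5.
If Player II plays C3, Player I's expected payoff is (1/5)·(-1) + (2/5)·(-1) + (2/5)·(-1) = -1.
Player II minimizes Player I's payoff; the smallest is -11/5, so the best response is C2.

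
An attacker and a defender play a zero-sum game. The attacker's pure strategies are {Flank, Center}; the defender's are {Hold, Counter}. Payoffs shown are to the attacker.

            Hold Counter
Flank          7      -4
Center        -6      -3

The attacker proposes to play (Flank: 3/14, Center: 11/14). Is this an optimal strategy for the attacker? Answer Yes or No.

Against Hold this mix gives (3/14)·7 + (11/14)·(-6) = -45/14.
Against Counter this mix gives (3/14)·(-4) + (11/14)·(-3) = -45/14.
All of the defender's active replies (Hold, Counter) yield -45/14, and no column does worse for the attacker. The mix makes the defender indifferent and guarantees -45/14, so it is optimal.

Yes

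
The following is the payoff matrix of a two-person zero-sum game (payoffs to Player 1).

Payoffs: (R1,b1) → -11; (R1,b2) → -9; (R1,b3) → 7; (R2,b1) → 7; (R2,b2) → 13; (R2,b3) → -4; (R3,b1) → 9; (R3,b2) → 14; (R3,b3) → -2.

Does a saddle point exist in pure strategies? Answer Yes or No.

Row minima: R1 → -11, R2 → -4, R3 → -2; maximin = -2.
Column maxima: b1 → 9, b2 → 14, b3 → 7; minimax = 7.
-2 ≠ 7, so no pure-strategy equilibrium exists.

No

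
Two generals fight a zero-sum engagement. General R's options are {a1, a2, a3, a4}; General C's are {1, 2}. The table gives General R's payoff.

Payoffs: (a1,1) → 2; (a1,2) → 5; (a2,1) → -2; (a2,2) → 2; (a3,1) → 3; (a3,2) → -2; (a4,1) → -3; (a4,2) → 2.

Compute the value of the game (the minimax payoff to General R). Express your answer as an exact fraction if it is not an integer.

Row minima: a1 → 2, a2 → -2, a3 → -2, a4 → -3; maximin = 2.
Column maxima: 1 → 3, 2 → 5; minimax = 3.
2 ≠ 3, so there is no saddle point; optimal play is mixed.
a2 is strictly dominated by a1, so General R never plays it.
a4 is strictly dominated by a1, so General R never plays it.
On the remaining 2×2 (a1, a3 vs 1, 2):
Let General R play a1 with probability p. Expected payoff against 1: 2p + 3(1−p) = −p + 3; against 2: 5p + (-2)(1−p) = 7p − 2.
Setting these equal: −p + 3 = 7p − 2 ⇒ −8p = -5 ⇒ p = 5/8, and the value is (-1)·(5/8) + 3 = 19/8.
For General C: with q = P(1), equating a1's and a3's payoffs gives −3q + 5 = 5q − 2 ⇒ q = 7/8.

19/8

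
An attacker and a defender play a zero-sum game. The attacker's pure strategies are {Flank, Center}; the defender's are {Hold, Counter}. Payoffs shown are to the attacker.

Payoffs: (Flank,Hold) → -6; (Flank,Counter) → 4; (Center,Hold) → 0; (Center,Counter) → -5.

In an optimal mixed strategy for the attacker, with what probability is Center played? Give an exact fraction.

2/3

Row minima: Flank → -6, Center → -5; maximin = -5.
Column maxima: Hold → 0, Counter → 4; minimax = 0.
-5 ≠ 0, so there is no saddle point; optimal play is mixed.
Let the attacker play Flank with probability p. Expected payoff against Hold: (-6)p + 0(1−p) = −6p; against Counter: 4p + (-5)(1−p) = 9p − 5.
Setting these equal: −6p = 9p − 5 ⇒ −15p = -5 ⇒ p = 1/3, and the value is (-6)·(1/3) = -2.
For the defender: with q = P(Hold), equating Flank's and Center's payoffs gives −10q + 4 = 5q − 5 ⇒ q = 3/5.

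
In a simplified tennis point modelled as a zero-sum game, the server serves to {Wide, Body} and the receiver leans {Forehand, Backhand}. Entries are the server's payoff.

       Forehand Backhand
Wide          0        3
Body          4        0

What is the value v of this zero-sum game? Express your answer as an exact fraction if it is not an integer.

12/7

Row minima: Wide → 0, Body → 0; maximin = 0.
Column maxima: Forehand → 4, Backhand → 3; minimax = 3.
0 ≠ 3, so there is no saddle point; optimal play is mixed.
Let the server play Wide with probability p. Expected payoff against Forehand: 0p + 4(1−p) = −4p + 4; against Backhand: 3p + 0(1−p) = 3p.
Setting these equal: −4p + 4 = 3p ⇒ −7p = -4 ⇒ p = 4/7, and the value is (-4)·(4/7) + 4 = 12/7.
For the receiver: with q = P(Forehand), equating Wide's and Body's payoffs gives −3q + 3 = 4q ⇒ q = 3/7.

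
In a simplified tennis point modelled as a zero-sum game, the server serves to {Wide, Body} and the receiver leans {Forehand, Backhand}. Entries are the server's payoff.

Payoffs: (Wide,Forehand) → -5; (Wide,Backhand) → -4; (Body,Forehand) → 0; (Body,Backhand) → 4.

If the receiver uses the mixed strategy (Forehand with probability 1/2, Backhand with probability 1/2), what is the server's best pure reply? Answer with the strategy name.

Expected payoff of Wide: (1/2)·(-5) + (1/2)·(-4) = -9/2.
Expected payoff of Body: (1/2)·0 + (1/2)·4 = 2.
The largest is 2, so the server's best response is Body.

Body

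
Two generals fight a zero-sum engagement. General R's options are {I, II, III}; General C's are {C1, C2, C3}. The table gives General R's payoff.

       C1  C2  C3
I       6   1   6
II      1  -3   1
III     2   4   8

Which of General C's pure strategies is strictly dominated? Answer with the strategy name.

C3

C2 holds General R's payoff strictly below C3 in every row: 1 < 6, -3 < 1, 4 < 8.
So C3 is strictly dominated for General C.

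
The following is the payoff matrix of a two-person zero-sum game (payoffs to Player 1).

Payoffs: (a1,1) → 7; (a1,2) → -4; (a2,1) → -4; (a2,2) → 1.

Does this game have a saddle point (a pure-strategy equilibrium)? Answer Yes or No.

No

Row minima: a1 → -4, a2 → -4; maximin = -4.
Column maxima: 1 → 7, 2 → 1; minimax = 1.
-4 ≠ 1, so no pure-strategy equilibrium exists.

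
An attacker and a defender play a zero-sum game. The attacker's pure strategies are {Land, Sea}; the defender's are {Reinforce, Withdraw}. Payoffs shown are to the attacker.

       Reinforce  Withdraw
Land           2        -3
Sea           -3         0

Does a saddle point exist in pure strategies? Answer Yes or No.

No

Row minima: Land → -3, Sea → -3; maximin = -3.
Column maxima: Reinforce → 2, Withdraw → 0; minimax = 0.
-3 ≠ 0, so no pure-strategy equilibrium exists.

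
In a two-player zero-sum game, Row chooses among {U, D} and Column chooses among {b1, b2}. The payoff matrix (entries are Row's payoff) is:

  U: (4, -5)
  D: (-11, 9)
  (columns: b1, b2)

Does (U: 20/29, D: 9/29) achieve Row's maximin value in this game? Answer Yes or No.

Against b1 this mix gives (20/29)·4 + (9/29)·(-11) = -19/29.
Against b2 this mix gives (20/29)·(-5) + (9/29)·9 = -19/29.
All of Column's active replies (b1, b2) yield -19/29, and no column does worse for Row. The mix makes Column indifferent and guarantees -19/29, so it is optimal.

Yes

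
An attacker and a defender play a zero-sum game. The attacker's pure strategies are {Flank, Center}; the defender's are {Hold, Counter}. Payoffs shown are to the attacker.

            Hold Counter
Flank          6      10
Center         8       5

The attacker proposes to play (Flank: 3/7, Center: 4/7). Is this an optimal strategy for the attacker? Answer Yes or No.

Against Hold this mix gives (3/7)·6 + (4/7)·8 = 50/7.
Against Counter this mix gives (3/7)·10 + (4/7)·5 = 50/7.
All of the defender's active replies (Hold, Counter) yield 50/7, and no column does worse for the attacker. The mix makes the defender indifferent and guarantees 50/7, so it is optimal.

Yes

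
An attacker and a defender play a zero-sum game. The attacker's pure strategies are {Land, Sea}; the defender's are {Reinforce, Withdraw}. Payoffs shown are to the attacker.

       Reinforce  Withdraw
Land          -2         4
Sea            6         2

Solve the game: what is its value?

Row minima: Land → -2, Sea → 2; maximin = 2.
Column maxima: Reinforce → 6, Withdraw → 4; minimax = 4.
2 ≠ 4, so there is no saddle point; optimal play is mixed.
Let the attacker play Land with probability p. Expected payoff against Reinforce: (-2)p + 6(1−p) = −8p + 6; against Withdraw: 4p + 2(1−p) = 2p + 2.
Setting these equal: −8p + 6 = 2p + 2 ⇒ −10p = -4 ⇒ p = 2/5, and the value is (-8)·(2/5) + 6 = 14/5.
For the defender: with q = P(Reinforce), equating Land's and Sea's payoffs gives −6q + 4 = 4q + 2 ⇒ q = 1/5.

14/5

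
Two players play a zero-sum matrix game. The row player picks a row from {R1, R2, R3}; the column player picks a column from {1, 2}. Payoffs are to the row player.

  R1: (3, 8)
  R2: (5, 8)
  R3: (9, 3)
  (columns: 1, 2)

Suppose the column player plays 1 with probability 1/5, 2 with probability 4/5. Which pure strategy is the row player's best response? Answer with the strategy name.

R2

Expected payoff of R1: (1/5)·3 + (4/5)·8 = 7.
Expected payoff of R2: (1/5)·5 + (4/5)·8 = 37/5.
Expected payoff of R3: (1/5)·9 + (4/5)·3 = 21/5.
The largest is 37/5, so the row player's best response is R2.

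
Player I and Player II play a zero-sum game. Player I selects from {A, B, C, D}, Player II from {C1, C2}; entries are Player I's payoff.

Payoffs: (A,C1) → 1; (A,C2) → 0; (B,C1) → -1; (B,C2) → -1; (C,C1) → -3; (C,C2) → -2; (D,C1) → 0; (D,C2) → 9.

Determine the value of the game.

9/10

Row minima: A → 0, B → -1, C → -3, D → 0; maximin = 0.
Column maxima: C1 → 1, C2 → 9; minimax = 1.
0 ≠ 1, so there is no saddle point; optimal play is mixed.
B is strictly dominated by A, so Player I never plays it.
C is strictly dominated by A, so Player I never plays it.
On the remaining 2×2 (A, D vs C1, C2):
Let Player I play A with probability p. Expected payoff against C1: 1p + 0(1−p) = p; against C2: 0p + 9(1−p) = −9p + 9.
Setting these equal: p = −9p + 9 ⇒ 10p = 9 ⇒ p = 9/10, and the value is (1)·(9/10) = 9/10.
For Player II: with q = P(C1), equating A's and D's payoffs gives q = −9q + 9 ⇒ q = 9/10.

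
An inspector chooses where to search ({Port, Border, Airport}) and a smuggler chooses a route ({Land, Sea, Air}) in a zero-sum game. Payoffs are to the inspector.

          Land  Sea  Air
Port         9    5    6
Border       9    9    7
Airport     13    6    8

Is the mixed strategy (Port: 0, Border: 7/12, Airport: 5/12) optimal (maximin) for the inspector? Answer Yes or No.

No

Against Land this mix gives (7/12)·9 + (5/12)·13 = 32/3.
Against Sea this mix gives (7/12)·9 + (5/12)·6 = 31/4.
Against Air this mix gives (7/12)·7 + (5/12)·8 = 89/12.
The smuggler will play Air, holding the inspector to 89/12. Shifting weight toward the row that does better against Air would raise this floor (the equalizing mix achieves 15/2 against both Air and Sea), so the proposed strategy is not optimal.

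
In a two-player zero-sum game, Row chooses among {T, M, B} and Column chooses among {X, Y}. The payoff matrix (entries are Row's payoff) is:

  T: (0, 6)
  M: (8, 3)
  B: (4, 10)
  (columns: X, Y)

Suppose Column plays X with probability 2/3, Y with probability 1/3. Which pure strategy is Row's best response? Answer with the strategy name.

Expected payoff of T: (2/3)·0 + (1/3)·6 = 2.
Expected payoff of M: (2/3)·8 + (1/3)·3 = 19/3.
Expected payoff of B: (2/3)·4 + (1/3)·10 = 6.
The largest is 19/3, so Row's best response is M.

M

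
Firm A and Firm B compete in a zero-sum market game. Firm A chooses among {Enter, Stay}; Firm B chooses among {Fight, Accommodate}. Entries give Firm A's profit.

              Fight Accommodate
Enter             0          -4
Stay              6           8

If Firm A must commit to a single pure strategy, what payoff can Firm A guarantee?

6

Row minima: Enter → -4, Stay → 6.
The best of these is 6.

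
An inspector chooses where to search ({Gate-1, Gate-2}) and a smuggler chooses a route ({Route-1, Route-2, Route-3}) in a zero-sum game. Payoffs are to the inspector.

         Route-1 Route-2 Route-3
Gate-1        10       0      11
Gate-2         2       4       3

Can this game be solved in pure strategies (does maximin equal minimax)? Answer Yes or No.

No

Row minima: Gate-1 → 0, Gate-2 → 2; maximin = 2.
Column maxima: Route-1 → 10, Route-2 → 4, Route-3 → 11; minimax = 4.
2 ≠ 4, so no pure-strategy equilibrium exists.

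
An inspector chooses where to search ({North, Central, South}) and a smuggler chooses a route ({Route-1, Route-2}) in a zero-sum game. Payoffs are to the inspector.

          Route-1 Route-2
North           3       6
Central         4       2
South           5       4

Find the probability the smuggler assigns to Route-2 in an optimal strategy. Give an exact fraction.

Row minima: North → 3, Central → 2, South → 4; maximin = 4.
Column maxima: Route-1 → 5, Route-2 → 6; minimax = 5.
4 ≠ 5, so there is no saddle point; optimal play is mixed.
Central is strictly dominated by South, so the inspector never plays it.
On the remaining 2×2 (North, South vs Route-1, Route-2):
Let the inspector play North with probability p. Expected payoff against Route-1: 3p + 5(1−p) = −2p + 5; against Route-2: 6p + 4(1−p) = 2p + 4.
Setting these equal: −2p + 5 = 2p + 4 ⇒ −4p = -1 ⇒ p = 1/4, and the value is (-2)·(1/4) + 5 = 9/2.
For the smuggler: with q = P(Route-1), equating North's and South's payoffs gives −3q + 6 = q + 4 ⇒ q = 1/2.

1/2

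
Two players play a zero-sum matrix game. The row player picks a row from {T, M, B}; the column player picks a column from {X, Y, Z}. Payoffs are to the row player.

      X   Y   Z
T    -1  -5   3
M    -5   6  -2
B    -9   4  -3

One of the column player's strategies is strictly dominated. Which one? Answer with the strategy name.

Z

X holds the row player's payoff strictly below Z in every row: -1 < 3, -5 < -2, -9 < -3.
So Z is strictly dominated for the column player.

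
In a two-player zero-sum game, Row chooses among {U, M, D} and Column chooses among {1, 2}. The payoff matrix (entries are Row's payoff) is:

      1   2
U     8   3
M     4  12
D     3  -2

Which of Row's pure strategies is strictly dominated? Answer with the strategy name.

U gives a strictly higher payoff than D against every column: 8 > 3, 3 > -2.
So D is strictly dominated and Row never plays it.

D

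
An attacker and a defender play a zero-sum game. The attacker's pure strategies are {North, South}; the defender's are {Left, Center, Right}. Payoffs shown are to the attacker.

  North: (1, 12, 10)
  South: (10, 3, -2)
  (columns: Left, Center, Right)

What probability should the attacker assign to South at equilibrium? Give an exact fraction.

3/7

Row minima: North → 1, South → -2; maximin = 1.
Column maxima: Left → 10, Center → 12, Right → 10; minimax = 10.
1 ≠ 10, so there is no saddle point; optimal play is mixed.
Center is strictly dominated by Right (it gives the attacker strictly more in every row), so the defender never plays it.
On the remaining 2×2 (North, South vs Left, Right):
Let the attacker play North with probability p. Expected payoff against Left: 1p + 10(1−p) = −9p + 10; against Right: 10p + (-2)(1−p) = 12p − 2.
Setting these equal: −9p + 10 = 12p − 2 ⇒ −21p = -12 ⇒ p = 4/7, and the value is (-9)·(4/7) + 10 = 34/7.
For the defender: with q = P(Left), equating North's and South's payoffs gives −9q + 10 = 12q − 2 ⇒ q = 4/7.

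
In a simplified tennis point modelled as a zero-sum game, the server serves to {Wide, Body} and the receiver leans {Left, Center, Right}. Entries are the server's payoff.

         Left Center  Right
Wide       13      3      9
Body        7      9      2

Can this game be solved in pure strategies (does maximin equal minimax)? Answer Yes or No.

Row minima: Wide → 3, Body → 2; maximin = 3.
Column maxima: Left → 13, Center → 9, Right → 9; minimax = 9.
3 ≠ 9, so no pure-strategy equilibrium exists.

No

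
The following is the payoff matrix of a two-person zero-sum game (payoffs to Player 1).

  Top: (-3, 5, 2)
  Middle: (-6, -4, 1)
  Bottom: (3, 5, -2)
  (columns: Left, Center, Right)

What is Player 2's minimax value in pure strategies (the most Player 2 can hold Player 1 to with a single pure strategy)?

2

Column maxima: Left → 3, Center → 5, Right → 2.
The smallest of these is 2.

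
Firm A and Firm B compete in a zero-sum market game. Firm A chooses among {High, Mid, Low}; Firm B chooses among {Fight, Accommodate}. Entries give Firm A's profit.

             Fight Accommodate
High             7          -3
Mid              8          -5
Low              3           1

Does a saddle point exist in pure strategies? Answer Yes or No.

Row minima: High → -3, Mid → -5, Low → 1; maximin = 1.
Column maxima: Fight → 8, Accommodate → 1; minimax = 1.
maximin = minimax = 1, so a saddle point exists.

Yes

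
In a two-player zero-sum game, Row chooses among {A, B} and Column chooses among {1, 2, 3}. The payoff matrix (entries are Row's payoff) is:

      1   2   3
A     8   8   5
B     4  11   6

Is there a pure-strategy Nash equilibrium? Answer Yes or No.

No

Row minima: A → 5, B → 4; maximin = 5.
Column maxima: 1 → 8, 2 → 11, 3 → 6; minimax = 6.
5 ≠ 6, so no pure-strategy equilibrium exists.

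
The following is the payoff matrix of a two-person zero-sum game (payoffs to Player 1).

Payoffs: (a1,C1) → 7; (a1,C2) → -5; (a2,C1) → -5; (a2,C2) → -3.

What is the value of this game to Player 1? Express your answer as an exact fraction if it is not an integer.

-23/7

Row minima: a1 → -5, a2 → -5; maximin = -5.
Column maxima: C1 → 7, C2 → -3; minimax = -3.
-5 ≠ -3, so there is no saddle point; optimal play is mixed.
Let Player 1 play a1 with probability p. Expected payoff against C1: 7p + (-5)(1−p) = 12p − 5; against C2: (-5)p + (-3)(1−p) = −2p − 3.
Setting these equal: 12p − 5 = −2p − 3 ⇒ 14p = 2 ⇒ p = 1/7, and the value is (12)·(1/7) − 5 = -23/7.
For Player 2: with q = P(C1), equating a1's and a2's payoffs gives 12q − 5 = −2q − 3 ⇒ q = 1/7.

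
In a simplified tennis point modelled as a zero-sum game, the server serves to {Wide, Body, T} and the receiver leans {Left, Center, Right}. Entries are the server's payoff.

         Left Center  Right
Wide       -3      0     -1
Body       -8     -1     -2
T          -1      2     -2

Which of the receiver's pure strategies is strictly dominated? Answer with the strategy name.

Center

Left holds the server's payoff strictly below Center in every row: -3 < 0, -8 < -1, -1 < 2.
So Center is strictly dominated for the receiver.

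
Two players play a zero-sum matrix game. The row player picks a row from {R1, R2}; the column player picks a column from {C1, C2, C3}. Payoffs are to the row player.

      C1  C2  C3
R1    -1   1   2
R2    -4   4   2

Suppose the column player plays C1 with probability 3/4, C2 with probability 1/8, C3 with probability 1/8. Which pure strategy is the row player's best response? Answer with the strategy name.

Expected payoff of R1: (3/4)·(-1) + (1/8)·1 + (1/8)·2 = -3/8.
Expected payoff of R2: (3/4)·(-4) + (1/8)·4 + (1/8)·2 = -9/4.
The largest is -3/8, so the row player's best response is R1.

R1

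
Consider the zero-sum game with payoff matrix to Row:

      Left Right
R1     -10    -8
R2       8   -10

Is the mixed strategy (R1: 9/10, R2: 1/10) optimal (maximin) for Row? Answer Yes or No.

Against Left this mix gives (9/10)·(-10) + (1/10)·8 = -41/5.
Against Right this mix gives (9/10)·(-8) + (1/10)·(-10) = -41/5.
All of Column's active replies (Left, Right) yield -41/5, and no column does worse for Row. The mix makes Column indifferent and guarantees -41/5, so it is optimal.

Yes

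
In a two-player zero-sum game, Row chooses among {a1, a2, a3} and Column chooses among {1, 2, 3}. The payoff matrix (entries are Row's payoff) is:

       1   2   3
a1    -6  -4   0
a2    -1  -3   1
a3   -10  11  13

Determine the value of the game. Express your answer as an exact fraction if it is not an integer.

-41/23

Row minima: a1 → -6, a2 → -3, a3 → -10; maximin = -3.
Column maxima: 1 → -1, 2 → 11, 3 → 13; minimax = -1.
-3 ≠ -1, so there is no saddle point; optimal play is mixed.
a1 is strictly dominated by a2, so Row never plays it.
3 is strictly dominated by 1 (it gives Row strictly more in every row), so Column never plays it.
On the remaining 2×2 (a2, a3 vs 1, 2):
Let Row play a2 with probability p. Expected payoff against 1: (-1)p + (-10)(1−p) = 9p − 10; against 2: (-3)p + 11(1−p) = −14p + 11.
Setting these equal: 9p − 10 = −14p + 11 ⇒ 23p = 21 ⇒ p = 21/23, and the value is (9)·(21/23) − 10 = -41/23.
For Column: with q = P(1), equating a2's and a3's payoffs gives 2q − 3 = −21q + 11 ⇒ q = 14/23.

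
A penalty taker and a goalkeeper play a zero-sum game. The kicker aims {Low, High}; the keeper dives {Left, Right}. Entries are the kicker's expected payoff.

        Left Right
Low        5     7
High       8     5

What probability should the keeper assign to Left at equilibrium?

2/5

Row minima: Low → 5, High → 5; maximin = 5.
Column maxima: Left → 8, Right → 7; minimax = 7.
5 ≠ 7, so there is no saddle point; optimal play is mixed.
Let the kicker play Low with probability p. Expected payoff against Left: 5p + 8(1−p) = −3p + 8; against Right: 7p + 5(1−p) = 2p + 5.
Setting these equal: −3p + 8 = 2p + 5 ⇒ −5p = -3 ⇒ p = 3/5, and the value is (-3)·(3/5) + 8 = 31/5.
For the keeper: with q = P(Left), equating Low's and High's payoffs gives −2q + 7 = 3q + 5 ⇒ q = 2/5.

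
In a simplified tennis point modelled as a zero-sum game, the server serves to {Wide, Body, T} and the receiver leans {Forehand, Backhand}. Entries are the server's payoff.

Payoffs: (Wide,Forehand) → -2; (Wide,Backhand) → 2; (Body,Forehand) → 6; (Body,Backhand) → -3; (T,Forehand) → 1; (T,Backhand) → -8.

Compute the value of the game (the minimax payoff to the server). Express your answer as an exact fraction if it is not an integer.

Row minima: Wide → -2, Body → -3, T → -8; maximin = -2.
Column maxima: Forehand → 6, Backhand → 2; minimax = 2.
-2 ≠ 2, so there is no saddle point; optimal play is mixed.
T is strictly dominated by Body, so the server never plays it.
On the remaining 2×2 (Wide, Body vs Forehand, Backhand):
Let the server play Wide with probability p. Expected payoff against Forehand: (-2)p + 6(1−p) = −8p + 6; against Backhand: 2p + (-3)(1−p) = 5p − 3.
Setting these equal: −8p + 6 = 5p − 3 ⇒ −13p = -9 ⇒ p = 9/13, and the value is (-8)·(9/13) + 6 = 6/13.
For the receiver: with q = P(Forehand), equating Wide's and Body's payoffs gives −4q + 2 = 9q − 3 ⇒ q = 5/13.

6/13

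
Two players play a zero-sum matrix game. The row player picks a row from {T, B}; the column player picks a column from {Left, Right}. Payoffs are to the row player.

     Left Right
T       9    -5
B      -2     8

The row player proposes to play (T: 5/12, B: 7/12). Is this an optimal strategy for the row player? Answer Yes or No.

Against Left this mix gives (5/12)·9 + (7/12)·(-2) = 31/12.
Against Right this mix gives (5/12)·(-5) + (7/12)·8 = 31/12.
All of the column player's active replies (Left, Right) yield 31/12, and no column does worse for the row player. The mix makes the column player indifferent and guarantees 31/12, so it is optimal.

Yes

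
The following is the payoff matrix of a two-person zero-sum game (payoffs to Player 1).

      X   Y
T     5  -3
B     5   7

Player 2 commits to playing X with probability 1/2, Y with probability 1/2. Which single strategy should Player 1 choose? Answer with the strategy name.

B

Expected payoff of T: (1/2)·5 + (1/2)·(-3) = 1.
Expected payoff of B: (1/2)·5 + (1/2)·7 = 6.
The largest is 6, so Player 1's best response is B.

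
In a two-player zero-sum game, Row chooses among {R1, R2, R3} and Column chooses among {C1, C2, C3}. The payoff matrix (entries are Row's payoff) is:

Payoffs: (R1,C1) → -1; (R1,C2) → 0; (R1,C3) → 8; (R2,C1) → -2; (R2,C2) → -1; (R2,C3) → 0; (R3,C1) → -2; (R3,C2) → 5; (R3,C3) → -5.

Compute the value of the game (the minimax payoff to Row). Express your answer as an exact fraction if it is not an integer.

Row minima: R1 → -1, R2 → -2, R3 → -5; maximin = -1.
Column maxima: C1 → -1, C2 → 5, C3 → 8; minimax = -1.
Since maximin = minimax = -1, there is a saddle point and the value is -1.

-1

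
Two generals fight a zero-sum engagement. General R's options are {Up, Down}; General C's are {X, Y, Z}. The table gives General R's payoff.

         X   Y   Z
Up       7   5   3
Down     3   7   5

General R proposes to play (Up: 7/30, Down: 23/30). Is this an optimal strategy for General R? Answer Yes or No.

No

Against X this mix gives (7/30)·7 + (23/30)·3 = 59/15.
Against Y this mix gives (7/30)·5 + (23/30)·7 = 98/15.
Against Z this mix gives (7/30)·3 + (23/30)·5 = 68/15.
General C will play X, holding General R to 59/15. Shifting weight toward the row that does better against X would raise this floor (the equalizing mix achieves 13/3 against both X and Z), so the proposed strategy is not optimal.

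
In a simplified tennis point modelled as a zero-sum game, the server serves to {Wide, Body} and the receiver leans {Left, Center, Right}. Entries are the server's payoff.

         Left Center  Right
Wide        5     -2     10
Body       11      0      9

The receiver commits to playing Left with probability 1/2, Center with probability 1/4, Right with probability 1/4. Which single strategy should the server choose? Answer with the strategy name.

Expected payoff of Wide: (1/2)·5 + (1/4)·(-2) + (1/4)·10 = 9/2.
Expected payoff of Body: (1/2)·11 + (1/4)·0 + (1/4)·9 = 31/4.
The largest is 31/4, so the server's best response is Body.

Body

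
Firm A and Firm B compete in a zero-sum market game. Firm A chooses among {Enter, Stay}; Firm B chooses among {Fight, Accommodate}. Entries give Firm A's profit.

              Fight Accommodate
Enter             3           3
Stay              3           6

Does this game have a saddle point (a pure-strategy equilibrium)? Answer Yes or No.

Yes

Row minima: Enter → 3, Stay → 3; maximin = 3.
Column maxima: Fight → 3, Accommodate → 6; minimax = 3.
maximin = minimax = 3, so a saddle point exists.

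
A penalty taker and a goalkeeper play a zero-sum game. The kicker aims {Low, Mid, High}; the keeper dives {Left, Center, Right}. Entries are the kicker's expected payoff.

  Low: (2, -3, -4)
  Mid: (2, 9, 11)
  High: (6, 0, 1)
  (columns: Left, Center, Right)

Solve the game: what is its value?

Row minima: Low → -4, Mid → 2, High → 0; maximin = 2.
Column maxima: Left → 6, Center → 9, Right → 11; minimax = 6.
2 ≠ 6, so there is no saddle point; optimal play is mixed.
Low is strictly dominated by High, so the kicker never plays it.
With Low eliminated, Right is strictly dominated by Center (it gives the kicker strictly more in every remaining row), so the keeper never plays it.
On the remaining 2×2 (Mid, High vs Left, Center):
Let the kicker play Mid with probability p. Expected payoff against Left: 2p + 6(1−p) = −4p + 6; against Center: 9p + 0(1−p) = 9p.
Setting these equal: −4p + 6 = 9p ⇒ −13p = -6 ⇒ p = 6/13, and the value is (-4)·(6/13) + 6 = 54/13.
For the keeper: with q = P(Left), equating Mid's and High's payoffs gives −7q + 9 = 6q ⇒ q = 9/13.

54/13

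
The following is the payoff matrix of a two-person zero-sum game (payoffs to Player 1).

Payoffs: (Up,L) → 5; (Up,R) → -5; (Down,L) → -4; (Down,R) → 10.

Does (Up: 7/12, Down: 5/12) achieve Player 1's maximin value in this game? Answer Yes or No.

Against L this mix gives (7/12)·5 + (5/12)·(-4) = 5/4.
Against R this mix gives (7/12)·(-5) + (5/12)·10 = 5/4.
All of Player 2's active replies (L, R) yield 5/4, and no column does worse for Player 1. The mix makes Player 2 indifferent and guarantees 5/4, so it is optimal.

Yes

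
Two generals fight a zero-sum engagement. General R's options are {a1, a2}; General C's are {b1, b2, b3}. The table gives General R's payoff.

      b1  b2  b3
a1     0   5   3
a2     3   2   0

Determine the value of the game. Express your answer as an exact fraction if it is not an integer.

3/2

Row minima: a1 → 0, a2 → 0; maximin = 0.
Column maxima: b1 → 3, b2 → 5, b3 → 3; minimax = 3.
0 ≠ 3, so there is no saddle point; optimal play is mixed.
b2 is strictly dominated by b3 (it gives General R strictly more in every row), so General C never plays it.
On the remaining 2×2 (a1, a2 vs b1, b3):
Let General R play a1 with probability p. Expected payoff against b1: 0p + 3(1−p) = −3p + 3; against b3: 3p + 0(1−p) = 3p.
Setting these equal: −3p + 3 = 3p ⇒ −6p = -3 ⇒ p = 1/2, and the value is (-3)·(1/2) + 3 = 3/2.
For General C: with q = P(b1), equating a1's and a2's payoffs gives −3q + 3 = 3q ⇒ q = 1/2.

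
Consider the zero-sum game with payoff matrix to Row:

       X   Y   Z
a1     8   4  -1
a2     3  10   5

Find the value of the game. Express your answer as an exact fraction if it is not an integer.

43/11

Row minima: a1 → -1, a2 → 3; maximin = 3.
Column maxima: X → 8, Y → 10, Z → 5; minimax = 5.
3 ≠ 5, so there is no saddle point; optimal play is mixed.
Y is strictly dominated by Z (it gives Row strictly more in every row), so Column never plays it.
On the remaining 2×2 (a1, a2 vs X, Z):
Let Row play a1 with probability p. Expected payoff against X: 8p + 3(1−p) = 5p + 3; against Z: (-1)p + 5(1−p) = −6p + 5.
Setting these equal: 5p + 3 = −6p + 5 ⇒ 11p = 2 ⇒ p = 2/11, and the value is (5)·(2/11) + 3 = 43/11.
For Column: with q = P(X), equating a1's and a2's payoffs gives 9q − 1 = −2q + 5 ⇒ q = 6/11.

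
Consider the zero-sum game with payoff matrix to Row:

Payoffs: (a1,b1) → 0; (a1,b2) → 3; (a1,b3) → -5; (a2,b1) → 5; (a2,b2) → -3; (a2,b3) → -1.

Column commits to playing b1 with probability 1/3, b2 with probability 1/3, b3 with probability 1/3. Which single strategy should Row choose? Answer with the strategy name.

a2

Expected payoff of a1: (1/3)·0 + (1/3)·3 + (1/3)·(-5) = -2/3.
Expected payoff of a2: (1/3)·5 + (1/3)·(-3) + (1/3)·(-1) = 1/3.
The largest is 1/3, so Row's best response is a2.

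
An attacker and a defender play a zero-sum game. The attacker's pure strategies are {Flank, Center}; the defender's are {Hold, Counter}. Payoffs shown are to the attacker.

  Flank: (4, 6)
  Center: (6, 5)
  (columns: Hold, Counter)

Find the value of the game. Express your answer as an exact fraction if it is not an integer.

16/3

Row minima: Flank → 4, Center → 5; maximin = 5.
Column maxima: Hold → 6, Counter → 6; minimax = 6.
5 ≠ 6, so there is no saddle point; optimal play is mixed.
Let the attacker play Flank with probability p. Expected payoff against Hold: 4p + 6(1−p) = −2p + 6; against Counter: 6p + 5(1−p) = p + 5.
Setting these equal: −2p + 6 = p + 5 ⇒ −3p = -1 ⇒ p = 1/3, and the value is (-2)·(1/3) + 6 = 16/3.
For the defender: with q = P(Hold), equating Flank's and Center's payoffs gives −2q + 6 = q + 5 ⇒ q = 1/3.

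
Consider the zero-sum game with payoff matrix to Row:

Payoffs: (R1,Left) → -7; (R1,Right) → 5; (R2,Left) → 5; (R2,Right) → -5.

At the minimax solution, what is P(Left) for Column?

Row minima: R1 → -7, R2 → -5; maximin = -5.
Column maxima: Left → 5, Right → 5; minimax = 5.
-5 ≠ 5, so there is no saddle point; optimal play is mixed.
Let Row play R1 with probability p. Expected payoff against Left: (-7)p + 5(1−p) = −12p + 5; against Right: 5p + (-5)(1−p) = 10p − 5.
Setting these equal: −12p + 5 = 10p − 5 ⇒ −22p = -10 ⇒ p = 5/11, and the value is (-12)·(5/11) + 5 = -5/11.
For Column: with q = P(Left), equating R1's and R2's payoffs gives −12q + 5 = 10q − 5 ⇒ q = 5/11.

5/11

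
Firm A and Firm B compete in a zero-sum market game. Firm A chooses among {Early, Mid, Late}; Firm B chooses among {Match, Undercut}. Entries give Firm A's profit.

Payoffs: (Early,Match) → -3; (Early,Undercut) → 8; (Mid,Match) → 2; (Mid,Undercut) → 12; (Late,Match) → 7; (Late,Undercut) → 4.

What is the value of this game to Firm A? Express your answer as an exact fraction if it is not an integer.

Row minima: Early → -3, Mid → 2, Late → 4; maximin = 4.
Column maxima: Match → 7, Undercut → 12; minimax = 7.
4 ≠ 7, so there is no saddle point; optimal play is mixed.
Early is strictly dominated by Mid, so Firm A never plays it.
On the remaining 2×2 (Mid, Late vs Match, Undercut):
Let Firm A play Mid with probability p. Expected payoff against Match: 2p + 7(1−p) = −5p + 7; against Undercut: 12p + 4(1−p) = 8p + 4.
Setting these equal: −5p + 7 = 8p + 4 ⇒ −13p = -3 ⇒ p = 3/13, and the value is (-5)·(3/13) + 7 = 76/13.
For Firm B: with q = P(Match), equating Mid's and Late's payoffs gives −10q + 12 = 3q + 4 ⇒ q = 8/13.

76/13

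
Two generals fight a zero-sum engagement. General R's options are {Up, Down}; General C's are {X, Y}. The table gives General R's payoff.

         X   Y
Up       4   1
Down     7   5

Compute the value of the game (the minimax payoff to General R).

5

Row minima: Up → 1, Down → 5; maximin = 5.
Column maxima: X → 7, Y → 5; minimax = 5.
Since maximin = minimax = 5, there is a saddle point and the value is 5.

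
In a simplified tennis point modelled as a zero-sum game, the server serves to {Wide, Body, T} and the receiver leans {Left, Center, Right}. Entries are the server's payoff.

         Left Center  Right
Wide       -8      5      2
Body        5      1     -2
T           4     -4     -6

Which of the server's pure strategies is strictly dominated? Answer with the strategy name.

Body gives a strictly higher payoff than T against every column: 5 > 4, 1 > -4, -2 > -6.
So T is strictly dominated and the server never plays it.

T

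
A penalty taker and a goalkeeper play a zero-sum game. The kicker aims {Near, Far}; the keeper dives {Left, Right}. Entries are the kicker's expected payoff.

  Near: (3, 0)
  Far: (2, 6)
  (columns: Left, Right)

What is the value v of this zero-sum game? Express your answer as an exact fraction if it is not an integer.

Row minima: Near → 0, Far → 2; maximin = 2.
Column maxima: Left → 3, Right → 6; minimax = 3.
2 ≠ 3, so there is no saddle point; optimal play is mixed.
Let the kicker play Near with probability p. Expected payoff against Left: 3p + 2(1−p) = p + 2; against Right: 0p + 6(1−p) = −6p + 6.
Setting these equal: p + 2 = −6p + 6 ⇒ 7p = 4 ⇒ p = 4/7, and the value is (1)·(4/7) + 2 = 18/7.
For the keeper: with q = P(Left), equating Near's and Far's payoffs gives 3q = −4q + 6 ⇒ q = 6/7.

18/7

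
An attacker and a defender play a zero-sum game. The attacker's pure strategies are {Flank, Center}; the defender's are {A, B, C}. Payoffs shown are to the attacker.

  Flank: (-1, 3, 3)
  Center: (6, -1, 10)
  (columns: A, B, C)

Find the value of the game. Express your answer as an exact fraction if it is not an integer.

Row minima: Flank → -1, Center → -1; maximin = -1.
Column maxima: A → 6, B → 3, C → 10; minimax = 3.
-1 ≠ 3, so there is no saddle point; optimal play is mixed.
C is strictly dominated by A (it gives the attacker strictly more in every row), so the defender never plays it.
On the remaining 2×2 (Flank, Center vs A, B):
Let the attacker play Flank with probability p. Expected payoff against A: (-1)p + 6(1−p) = −7p + 6; against B: 3p + (-1)(1−p) = 4p − 1.
Setting these equal: −7p + 6 = 4p − 1 ⇒ −11p = -7 ⇒ p = 7/11, and the value is (-7)·(7/11) + 6 = 17/11.
For the defender: with q = P(A), equating Flank's and Center's payoffs gives −4q + 3 = 7q − 1 ⇒ q = 4/11.

17/11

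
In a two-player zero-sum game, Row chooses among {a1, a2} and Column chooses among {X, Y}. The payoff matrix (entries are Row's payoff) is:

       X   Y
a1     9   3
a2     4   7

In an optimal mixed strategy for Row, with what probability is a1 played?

Row minima: a1 → 3, a2 → 4; maximin = 4.
Column maxima: X → 9, Y → 7; minimax = 7.
4 ≠ 7, so there is no saddle point; optimal play is mixed.
Let Row play a1 with probability p. Expected payoff against X: 9p + 4(1−p) = 5p + 4; against Y: 3p + 7(1−p) = −4p + 7.
Setting these equal: 5p + 4 = −4p + 7 ⇒ 9p = 3 ⇒ p = 1/3, and the value is (5)·(1/3) + 4 = 17/3.
For Column: with q = P(X), equating a1's and a2's payoffs gives 6q + 3 = −3q + 7 ⇒ q = 4/9.

1/3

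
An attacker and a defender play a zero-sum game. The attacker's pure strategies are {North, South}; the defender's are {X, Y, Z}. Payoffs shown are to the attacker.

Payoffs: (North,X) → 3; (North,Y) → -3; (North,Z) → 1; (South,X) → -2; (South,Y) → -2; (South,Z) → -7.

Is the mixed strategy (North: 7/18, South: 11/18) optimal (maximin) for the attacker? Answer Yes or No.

Against X this mix gives (7/18)·3 + (11/18)·(-2) = -1/18.
Against Y this mix gives (7/18)·(-3) + (11/18)·(-2) = -43/18.
Against Z this mix gives (7/18)·1 + (11/18)·(-7) = -35/9.
The defender will play Z, holding the attacker to -35/9. Shifting weight toward the row that does better against Z would raise this floor (the equalizing mix achieves -23/9 against both Z and Y), so the proposed strategy is not optimal.

No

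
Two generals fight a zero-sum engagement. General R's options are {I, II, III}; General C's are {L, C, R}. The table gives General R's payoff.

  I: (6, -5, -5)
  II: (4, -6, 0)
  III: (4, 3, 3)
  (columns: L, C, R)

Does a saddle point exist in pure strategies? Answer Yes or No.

Yes

Row minima: I → -5, II → -6, III → 3; maximin = 3.
Column maxima: L → 6, C → 3, R → 3; minimax = 3.
maximin = minimax = 3, so a saddle point exists.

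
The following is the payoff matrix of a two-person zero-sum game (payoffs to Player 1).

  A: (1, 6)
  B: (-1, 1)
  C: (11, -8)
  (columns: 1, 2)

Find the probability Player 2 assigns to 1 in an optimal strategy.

Row minima: A → 1, B → -1, C → -8; maximin = 1.
Column maxima: 1 → 11, 2 → 6; minimax = 6.
1 ≠ 6, so there is no saddle point; optimal play is mixed.
B is strictly dominated by A, so Player 1 never plays it.
On the remaining 2×2 (A, C vs 1, 2):
Let Player 1 play A with probability p. Expected payoff against 1: 1p + 11(1−p) = −10p + 11; against 2: 6p + (-8)(1−p) = 14p − 8.
Setting these equal: −10p + 11 = 14p − 8 ⇒ −24p = -19 ⇒ p = 19/24, and the value is (-10)·(19/24) + 11 = 37/12.
For Player 2: with q = P(1), equating A's and C's payoffs gives −5q + 6 = 19q − 8 ⇒ q = 7/12.

7/12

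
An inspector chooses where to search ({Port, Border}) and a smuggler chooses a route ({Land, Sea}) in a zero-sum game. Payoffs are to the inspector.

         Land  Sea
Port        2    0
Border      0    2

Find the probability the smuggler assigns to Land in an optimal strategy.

Row minima: Port → 0, Border → 0; maximin = 0.
Column maxima: Land → 2, Sea → 2; minimax = 2.
0 ≠ 2, so there is no saddle point; optimal play is mixed.
Let the inspector play Port with probability p. Expected payoff against Land: 2p + 0(1−p) = 2p; against Sea: 0p + 2(1−p) = −2p + 2.
Setting these equal: 2p = −2p + 2 ⇒ 4p = 2 ⇒ p = 1/2, and the value is (2)·(1/2) = 1.
For the smuggler: with q = P(Land), equating Port's and Border's payoffs gives 2q = −2q + 2 ⇒ q = 1/2.

1/2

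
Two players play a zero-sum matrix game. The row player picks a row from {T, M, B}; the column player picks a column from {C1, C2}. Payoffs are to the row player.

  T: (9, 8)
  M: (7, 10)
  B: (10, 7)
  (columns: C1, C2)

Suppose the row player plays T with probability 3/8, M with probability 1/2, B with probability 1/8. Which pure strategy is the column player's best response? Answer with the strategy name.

C1

If the column player plays C1, the row player's expected payoff is (3/8)·9 + (1/2)·7 + (1/8)·10 = 65/8.
If the column player plays C2, the row player's expected payoff is (3/8)·8 + (1/2)·10 + (1/8)·7 = 71/8.
The column player minimizes the row player's payoff; the smallest is 65/8, so the best response is C1.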